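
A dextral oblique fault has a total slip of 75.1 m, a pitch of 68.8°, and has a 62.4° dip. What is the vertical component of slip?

62 m

dip-slip = net slip × sin(rake) = 75.1 m × sin(68.8°) = 70.02 m
throw = dip-slip × sin(dip) = 70.02 × sin(62.4°) = 62 m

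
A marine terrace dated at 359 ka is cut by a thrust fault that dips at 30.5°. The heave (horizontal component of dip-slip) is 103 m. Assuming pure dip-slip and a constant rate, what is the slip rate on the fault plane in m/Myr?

dip-slip = heave / cos(dip) = 103 m / cos(30.5°) = 119.5 m
rate = 119.5 m / 359 ka = 0.000333 m/yr = 333 m/Myr

333 m/Myr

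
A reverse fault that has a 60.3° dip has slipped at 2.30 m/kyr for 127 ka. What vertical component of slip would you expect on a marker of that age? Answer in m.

254 m

dip-slip = rate × time = 2.30 m/kyr × 127 ka = 292.1 m
throw = dip-slip × sin(dip) = 292.1 × sin(60.3°) = 254 m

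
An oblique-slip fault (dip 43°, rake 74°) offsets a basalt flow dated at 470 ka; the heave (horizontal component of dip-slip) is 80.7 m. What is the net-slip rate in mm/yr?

dip-slip = heave / cos(dip) = 80.7 / cos(43°) = 110.3 m
net slip = dip-slip / sin(rake) = 110.3 / sin(74°) = 114.8 m
rate = 114.8 m / 470 ka = 0.000244 m/yr = 0.244 mm/yr

0.244 mm/yr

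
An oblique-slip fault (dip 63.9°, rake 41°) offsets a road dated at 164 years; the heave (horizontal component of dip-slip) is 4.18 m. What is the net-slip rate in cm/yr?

dip-slip = heave / cos(dip) = 4.18 / cos(63.9°) = 9.501 m
net slip = dip-slip / sin(rake) = 9.501 / sin(41°) = 14.48 m
rate = 14.48 m / 164 years = 0.0883 m/yr = 8.83 cm/yr

8.83 cm/yr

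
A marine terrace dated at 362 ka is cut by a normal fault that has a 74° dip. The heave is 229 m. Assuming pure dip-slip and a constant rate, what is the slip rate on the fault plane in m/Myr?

2300 m/Myr

dip-slip = heave / cos(dip) = 229 m / cos(74°) = 830.8 m
rate = 830.8 m / 362 ka = 0.00230 m/yr = 2300 m/Myr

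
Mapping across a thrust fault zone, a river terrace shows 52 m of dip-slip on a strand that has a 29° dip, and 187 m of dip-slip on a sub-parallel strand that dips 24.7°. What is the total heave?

heave_A = 52 × cos(29°) = 45.48 m
heave_B = 187 × cos(24.7°) = 169.9 m
total = 45.48 + 169.9 = 215 m

215 m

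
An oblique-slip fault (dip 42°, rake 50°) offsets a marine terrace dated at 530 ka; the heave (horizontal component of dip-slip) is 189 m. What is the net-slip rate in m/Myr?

626 m/Myr

dip-slip = heave / cos(dip) = 189 / cos(42°) = 254.3 m
net slip = dip-slip / sin(rake) = 254.3 / sin(50°) = 332 m
rate = 332 m / 530 ka = 0.000626 m/yr = 626 m/Myr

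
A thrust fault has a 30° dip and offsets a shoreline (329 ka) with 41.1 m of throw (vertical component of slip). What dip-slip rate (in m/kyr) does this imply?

dip-slip = throw / sin(dip) = 41.1 m / sin(30°) = 82.20 m
rate = 82.20 m / 329 ka = 0.000250 m/yr = 0.250 m/kyr

0.250 m/kyr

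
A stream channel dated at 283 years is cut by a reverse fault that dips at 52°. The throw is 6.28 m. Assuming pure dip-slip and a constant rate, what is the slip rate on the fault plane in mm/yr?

28.2 mm/yr

dip-slip = throw / sin(dip) = 6.28 m / sin(52°) = 7.969 m
rate = 7.969 m / 283 years = 0.0282 m/yr = 28.2 mm/yr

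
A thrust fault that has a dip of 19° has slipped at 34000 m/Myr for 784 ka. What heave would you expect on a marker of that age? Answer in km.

dip-slip = rate × time = 34000 m/Myr × 784 ka = 26660 m
heave = dip-slip × cos(dip) = 26660 × cos(19°) = 25200 m = 25.2 km

25.2 km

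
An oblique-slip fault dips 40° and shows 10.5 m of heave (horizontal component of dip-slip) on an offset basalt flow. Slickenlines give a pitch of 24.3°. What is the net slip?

33.3 m

dip-slip = heave / cos(dip) = 10.5 / cos(40°) = 13.71 m
net slip = dip-slip / sin(rake) = 13.71 / sin(24.3°) = 33.3 m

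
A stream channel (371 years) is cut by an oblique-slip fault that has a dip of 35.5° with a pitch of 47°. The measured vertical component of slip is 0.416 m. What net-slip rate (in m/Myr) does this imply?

dip-slip = throw / sin(dip) = 0.416 / sin(35.5°) = 0.7164 m
net slip = dip-slip / sin(rake) = 0.7164 / sin(47°) = 0.9795 m
rate = 0.9795 m / 371 years = 0.00264 m/yr = 2640 m/Myr

2640 m/Myr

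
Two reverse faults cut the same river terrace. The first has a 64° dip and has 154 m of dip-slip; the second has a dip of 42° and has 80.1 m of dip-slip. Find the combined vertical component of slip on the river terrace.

192 m

throw_A = 154 × sin(64°) = 138.4 m
throw_B = 80.1 × sin(42°) = 53.60 m
total = 138.4 + 53.60 = 192 m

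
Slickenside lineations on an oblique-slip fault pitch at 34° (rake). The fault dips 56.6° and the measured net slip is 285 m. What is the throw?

dip-slip = net slip × sin(rake) = 285 m × sin(34°) = 159.4 m
throw = dip-slip × sin(dip) = 159.4 × sin(56.6°) = 133 m

133 m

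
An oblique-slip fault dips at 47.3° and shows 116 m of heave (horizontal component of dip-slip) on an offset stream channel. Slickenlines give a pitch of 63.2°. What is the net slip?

dip-slip = heave / cos(dip) = 116 / cos(47.3°) = 171.1 m
net slip = dip-slip / sin(rake) = 171.1 / sin(63.2°) = 192 m

192 m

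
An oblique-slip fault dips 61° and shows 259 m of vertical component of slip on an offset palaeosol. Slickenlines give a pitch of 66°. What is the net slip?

dip-slip = throw / sin(dip) = 259 / sin(61°) = 296.1 m
net slip = dip-slip / sin(rake) = 296.1 / sin(66°) = 324 m

324 m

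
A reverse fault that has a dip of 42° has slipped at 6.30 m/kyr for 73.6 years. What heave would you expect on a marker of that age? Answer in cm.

dip-slip = rate × time = 6.30 m/kyr × 73.6 years = 0.4637 m
heave = dip-slip × cos(dip) = 0.4637 × cos(42°) = 0.345 m = 34.5 cm

34.5 cm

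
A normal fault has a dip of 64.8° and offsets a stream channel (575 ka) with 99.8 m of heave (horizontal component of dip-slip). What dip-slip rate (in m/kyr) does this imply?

0.408 m/kyr

dip-slip = heave / cos(dip) = 99.8 m / cos(64.8°) = 234.4 m
rate = 234.4 m / 575 ka = 0.000408 m/yr = 0.408 m/kyr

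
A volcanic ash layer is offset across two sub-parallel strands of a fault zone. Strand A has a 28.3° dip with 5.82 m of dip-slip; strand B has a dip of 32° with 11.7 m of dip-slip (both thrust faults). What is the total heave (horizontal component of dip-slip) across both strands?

15 m

heave_A = 5.82 × cos(28.3°) = 5.124 m
heave_B = 11.7 × cos(32°) = 9.922 m
total = 5.124 + 9.922 = 15 m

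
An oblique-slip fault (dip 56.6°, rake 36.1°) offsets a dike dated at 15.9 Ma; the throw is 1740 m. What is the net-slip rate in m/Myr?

222 m/Myr

dip-slip = throw / sin(dip) = 1740 / sin(56.6°) = 2084 m
net slip = dip-slip / sin(rake) = 2084 / sin(36.1°) = 3537 m
rate = 3537 m / 15.9 Ma = 0.000222 m/yr = 222 m/Myr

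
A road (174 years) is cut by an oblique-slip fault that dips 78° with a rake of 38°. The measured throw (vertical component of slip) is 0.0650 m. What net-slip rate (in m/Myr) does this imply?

620 m/Myr

dip-slip = throw / sin(dip) = 0.0650 / sin(78°) = 0.06645 m
net slip = dip-slip / sin(rake) = 0.06645 / sin(38°) = 0.1079 m
rate = 0.1079 m / 174 years = 0.000620 m/yr = 620 m/Myr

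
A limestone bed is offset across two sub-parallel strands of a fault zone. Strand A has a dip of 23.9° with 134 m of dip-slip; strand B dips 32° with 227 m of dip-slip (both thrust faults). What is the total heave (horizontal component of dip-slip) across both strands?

315 m

heave_A = 134 × cos(23.9°) = 122.5 m
heave_B = 227 × cos(32°) = 192.5 m
total = 122.5 + 192.5 = 315 m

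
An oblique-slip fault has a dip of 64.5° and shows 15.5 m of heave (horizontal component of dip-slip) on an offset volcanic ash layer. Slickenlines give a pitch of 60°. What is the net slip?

41.6 m

dip-slip = heave / cos(dip) = 15.5 / cos(64.5°) = 36 m
net slip = dip-slip / sin(rake) = 36 / sin(60°) = 41.6 m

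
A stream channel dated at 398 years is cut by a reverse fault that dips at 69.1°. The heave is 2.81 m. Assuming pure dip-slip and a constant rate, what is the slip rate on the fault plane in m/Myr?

dip-slip = heave / cos(dip) = 2.81 m / cos(69.1°) = 7.877 m
rate = 7.877 m / 398 years = 0.0198 m/yr = 19800 m/Myr

19800 m/Myr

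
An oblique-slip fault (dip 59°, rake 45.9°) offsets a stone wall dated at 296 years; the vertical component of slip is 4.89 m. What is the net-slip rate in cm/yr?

2.68 cm/yr

dip-slip = throw / sin(dip) = 4.89 / sin(59°) = 5.705 m
net slip = dip-slip / sin(rake) = 5.705 / sin(45.9°) = 7.944 m
rate = 7.944 m / 296 years = 0.0268 m/yr = 2.68 cm/yr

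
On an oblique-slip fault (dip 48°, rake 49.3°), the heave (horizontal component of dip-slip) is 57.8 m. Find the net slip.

dip-slip = heave / cos(dip) = 57.8 / cos(48°) = 86.38 m
net slip = dip-slip / sin(rake) = 86.38 / sin(49.3°) = 114 m

114 m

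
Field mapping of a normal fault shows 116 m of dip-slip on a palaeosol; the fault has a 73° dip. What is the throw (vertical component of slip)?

throw = dip-slip × sin(dip) = 116 m × sin(73°) = 111 m

111 m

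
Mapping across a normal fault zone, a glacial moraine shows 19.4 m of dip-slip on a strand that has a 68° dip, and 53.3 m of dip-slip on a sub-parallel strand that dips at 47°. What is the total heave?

heave_A = 19.4 × cos(68°) = 7.267 m
heave_B = 53.3 × cos(47°) = 36.35 m
total = 7.267 + 36.35 = 43.6 m

43.6 m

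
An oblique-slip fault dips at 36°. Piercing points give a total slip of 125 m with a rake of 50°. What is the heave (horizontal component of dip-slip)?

77.5 m

dip-slip = net slip × sin(rake) = 125 m × sin(50°) = 95.76 m
heave = dip-slip × cos(dip) = 95.76 × cos(36°) = 77.5 m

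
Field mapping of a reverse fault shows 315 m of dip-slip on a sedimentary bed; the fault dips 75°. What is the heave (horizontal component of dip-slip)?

81.5 m

heave = dip-slip × cos(dip) = 315 m × cos(75°) = 81.5 m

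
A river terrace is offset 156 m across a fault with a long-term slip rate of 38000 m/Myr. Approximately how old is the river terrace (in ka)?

4.11 ka

age = offset / rate = 156 m / (38000 m/Myr) = 4110 yr = 4.11 ka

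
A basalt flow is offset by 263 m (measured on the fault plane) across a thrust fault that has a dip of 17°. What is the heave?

252 m

heave = dip-slip × cos(dip) = 263 m × cos(17°) = 252 m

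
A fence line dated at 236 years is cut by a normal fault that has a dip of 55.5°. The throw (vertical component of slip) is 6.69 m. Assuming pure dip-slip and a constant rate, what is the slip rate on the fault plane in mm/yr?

34.4 mm/yr

dip-slip = throw / sin(dip) = 6.69 m / sin(55.5°) = 8.118 m
rate = 8.118 m / 236 years = 0.0344 m/yr = 34.4 mm/yr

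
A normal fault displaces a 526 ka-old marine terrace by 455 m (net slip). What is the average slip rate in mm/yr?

0.865 mm/yr

rate = 455 m / 526 ka = 0.000865 m/yr = 0.865 mm/yr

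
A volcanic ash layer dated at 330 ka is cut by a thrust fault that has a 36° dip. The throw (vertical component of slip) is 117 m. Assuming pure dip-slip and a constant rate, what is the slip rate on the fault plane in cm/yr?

0.0603 cm/yr

dip-slip = throw / sin(dip) = 117 m / sin(36°) = 199.1 m
rate = 199.1 m / 330 ka = 0.000603 m/yr = 0.0603 cm/yr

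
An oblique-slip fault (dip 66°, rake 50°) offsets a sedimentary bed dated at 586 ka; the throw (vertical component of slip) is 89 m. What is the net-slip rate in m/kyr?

dip-slip = throw / sin(dip) = 89 / sin(66°) = 97.42 m
net slip = dip-slip / sin(rake) = 97.42 / sin(50°) = 127.2 m
rate = 127.2 m / 586 ka = 0.000217 m/yr = 0.217 m/kyr

0.217 m/kyr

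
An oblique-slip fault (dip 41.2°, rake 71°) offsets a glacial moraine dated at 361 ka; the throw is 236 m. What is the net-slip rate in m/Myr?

1050 m/Myr

dip-slip = throw / sin(dip) = 236 / sin(41.2°) = 358.3 m
net slip = dip-slip / sin(rake) = 358.3 / sin(71°) = 378.9 m
rate = 378.9 m / 361 ka = 0.00105 m/yr = 1050 m/Myr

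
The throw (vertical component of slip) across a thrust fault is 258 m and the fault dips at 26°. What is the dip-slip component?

589 m

dip-slip = throw / sin(dip) = 258 / sin(26°) = 589 m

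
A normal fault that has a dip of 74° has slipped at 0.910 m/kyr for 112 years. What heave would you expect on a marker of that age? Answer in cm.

2.81 cm

dip-slip = rate × time = 0.910 m/kyr × 112 years = 0.1019 m
heave = dip-slip × cos(dip) = 0.1019 × cos(74°) = 0.0281 m = 2.81 cm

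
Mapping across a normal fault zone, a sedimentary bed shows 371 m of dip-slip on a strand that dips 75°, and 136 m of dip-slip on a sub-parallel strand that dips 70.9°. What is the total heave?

141 m

heave_A = 371 × cos(75°) = 96.02 m
heave_B = 136 × cos(70.9°) = 44.50 m
total = 96.02 + 44.50 = 141 m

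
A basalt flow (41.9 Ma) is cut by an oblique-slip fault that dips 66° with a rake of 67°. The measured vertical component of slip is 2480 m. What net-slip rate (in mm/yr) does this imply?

0.0704 mm/yr

dip-slip = throw / sin(dip) = 2480 / sin(66°) = 2715 m
net slip = dip-slip / sin(rake) = 2715 / sin(67°) = 2949 m
rate = 2949 m / 41.9 Ma = 0.0000704 m/yr = 0.0704 mm/yr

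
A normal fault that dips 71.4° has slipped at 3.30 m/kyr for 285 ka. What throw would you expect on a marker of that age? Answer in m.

891 m

dip-slip = rate × time = 3.30 m/kyr × 285 ka = 940.5 m
throw = dip-slip × sin(dip) = 940.5 × sin(71.4°) = 891 m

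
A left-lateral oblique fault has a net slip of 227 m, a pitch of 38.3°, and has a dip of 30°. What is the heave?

122 m

dip-slip = net slip × sin(rake) = 227 m × sin(38.3°) = 140.7 m
heave = dip-slip × cos(dip) = 140.7 × cos(30°) = 122 m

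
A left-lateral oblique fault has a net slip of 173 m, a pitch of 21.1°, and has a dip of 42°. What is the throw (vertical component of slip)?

dip-slip = net slip × sin(rake) = 173 m × sin(21.1°) = 62.28 m
throw = dip-slip × sin(dip) = 62.28 × sin(42°) = 41.7 m

41.7 m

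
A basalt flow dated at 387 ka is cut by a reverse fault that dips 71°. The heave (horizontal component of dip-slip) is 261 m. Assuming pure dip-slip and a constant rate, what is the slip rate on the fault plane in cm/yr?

0.207 cm/yr

dip-slip = heave / cos(dip) = 261 m / cos(71°) = 801.7 m
rate = 801.7 m / 387 ka = 0.00207 m/yr = 0.207 cm/yr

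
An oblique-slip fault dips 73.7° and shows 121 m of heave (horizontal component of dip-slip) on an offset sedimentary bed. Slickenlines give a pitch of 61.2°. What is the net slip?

dip-slip = heave / cos(dip) = 121 / cos(73.7°) = 431.1 m
net slip = dip-slip / sin(rake) = 431.1 / sin(61.2°) = 492 m

492 m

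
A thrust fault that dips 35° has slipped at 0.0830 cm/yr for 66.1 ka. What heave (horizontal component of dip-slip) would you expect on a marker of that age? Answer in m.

44.9 m

dip-slip = rate × time = 0.0830 cm/yr × 66.1 ka = 54.86 m
heave = dip-slip × cos(dip) = 54.86 × cos(35°) = 44.9 m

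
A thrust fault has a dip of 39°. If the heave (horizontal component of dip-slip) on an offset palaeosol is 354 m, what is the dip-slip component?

dip-slip = heave / cos(dip) = 354 / cos(39°) = 456 m

456 m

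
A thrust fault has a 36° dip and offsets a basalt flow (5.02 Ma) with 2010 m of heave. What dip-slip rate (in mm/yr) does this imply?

0.495 mm/yr

dip-slip = heave / cos(dip) = 2010 m / cos(36°) = 2484 m
rate = 2484 m / 5.02 Ma = 0.000495 m/yr = 0.495 mm/yr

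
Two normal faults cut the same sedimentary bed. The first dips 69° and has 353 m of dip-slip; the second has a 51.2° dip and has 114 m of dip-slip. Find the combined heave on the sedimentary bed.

198 m

heave_A = 353 × cos(69°) = 126.5 m
heave_B = 114 × cos(51.2°) = 71.43 m
total = 126.5 + 71.43 = 198 m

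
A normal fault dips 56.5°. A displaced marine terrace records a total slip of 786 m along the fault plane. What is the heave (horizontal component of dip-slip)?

heave = dip-slip × cos(dip) = 786 m × cos(56.5°) = 434 m

434 m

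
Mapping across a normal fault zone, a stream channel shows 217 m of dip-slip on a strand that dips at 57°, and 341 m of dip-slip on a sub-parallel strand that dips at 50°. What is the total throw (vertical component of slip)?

443 m

throw_A = 217 × sin(57°) = 182 m
throw_B = 341 × sin(50°) = 261.2 m
total = 182 + 261.2 = 443 m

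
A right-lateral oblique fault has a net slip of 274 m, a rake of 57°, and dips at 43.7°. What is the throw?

dip-slip = net slip × sin(rake) = 274 m × sin(57°) = 229.8 m
throw = dip-slip × sin(dip) = 229.8 × sin(43.7°) = 159 m

159 m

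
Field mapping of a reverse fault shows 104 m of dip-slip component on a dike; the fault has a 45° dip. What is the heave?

73.5 m

heave = dip-slip × cos(dip) = 104 m × cos(45°) = 73.5 m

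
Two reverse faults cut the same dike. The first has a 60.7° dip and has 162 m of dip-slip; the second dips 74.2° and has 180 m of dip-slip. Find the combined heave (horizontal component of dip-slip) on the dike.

128 m

heave_A = 162 × cos(60.7°) = 79.28 m
heave_B = 180 × cos(74.2°) = 49.01 m
total = 79.28 + 49.01 = 128 m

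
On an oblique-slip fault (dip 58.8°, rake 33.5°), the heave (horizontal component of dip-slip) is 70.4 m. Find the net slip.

dip-slip = heave / cos(dip) = 70.4 / cos(58.8°) = 135.9 m
net slip = dip-slip / sin(rake) = 135.9 / sin(33.5°) = 246 m

246 m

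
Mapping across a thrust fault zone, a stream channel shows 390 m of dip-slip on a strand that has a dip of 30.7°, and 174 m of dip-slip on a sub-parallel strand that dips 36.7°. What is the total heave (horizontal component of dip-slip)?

475 m

heave_A = 390 × cos(30.7°) = 335.3 m
heave_B = 174 × cos(36.7°) = 139.5 m
total = 335.3 + 139.5 = 475 m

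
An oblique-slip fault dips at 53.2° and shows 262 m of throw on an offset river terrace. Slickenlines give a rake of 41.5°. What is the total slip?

494 m

dip-slip = throw / sin(dip) = 262 / sin(53.2°) = 327.2 m
net slip = dip-slip / sin(rake) = 327.2 / sin(41.5°) = 494 m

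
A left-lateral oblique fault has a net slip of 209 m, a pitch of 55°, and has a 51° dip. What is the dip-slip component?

171 m

dip-slip = net slip × sin(rake) = 209 m × sin(55°) = 171 m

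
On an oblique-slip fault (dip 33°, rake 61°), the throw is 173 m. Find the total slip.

363 m

dip-slip = throw / sin(dip) = 173 / sin(33°) = 317.6 m
net slip = dip-slip / sin(rake) = 317.6 / sin(61°) = 363 m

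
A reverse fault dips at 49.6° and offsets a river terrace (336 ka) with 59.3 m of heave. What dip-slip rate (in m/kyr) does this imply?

0.272 m/kyr

dip-slip = heave / cos(dip) = 59.3 m / cos(49.6°) = 91.50 m
rate = 91.50 m / 336 ka = 0.000272 m/yr = 0.272 m/kyr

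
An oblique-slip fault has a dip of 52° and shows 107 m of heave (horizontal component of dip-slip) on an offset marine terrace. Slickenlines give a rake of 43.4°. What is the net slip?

dip-slip = heave / cos(dip) = 107 / cos(52°) = 173.8 m
net slip = dip-slip / sin(rake) = 173.8 / sin(43.4°) = 253 m

253 m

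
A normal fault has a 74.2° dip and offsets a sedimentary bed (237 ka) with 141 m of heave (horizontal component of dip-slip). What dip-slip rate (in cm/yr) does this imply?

dip-slip = heave / cos(dip) = 141 m / cos(74.2°) = 517.8 m
rate = 517.8 m / 237 ka = 0.00219 m/yr = 0.219 cm/yr

0.219 cm/yr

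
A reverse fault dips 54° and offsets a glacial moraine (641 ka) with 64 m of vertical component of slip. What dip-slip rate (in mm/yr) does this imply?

dip-slip = throw / sin(dip) = 64 m / sin(54°) = 79.11 m
rate = 79.11 m / 641 ka = 0.000123 m/yr = 0.123 mm/yr

0.123 mm/yr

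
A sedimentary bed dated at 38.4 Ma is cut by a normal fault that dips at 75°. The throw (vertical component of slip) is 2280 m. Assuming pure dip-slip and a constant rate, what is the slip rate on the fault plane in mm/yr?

0.0615 mm/yr

dip-slip = throw / sin(dip) = 2280 m / sin(75°) = 2360 m
rate = 2360 m / 38.4 Ma = 0.0000615 m/yr = 0.0615 mm/yr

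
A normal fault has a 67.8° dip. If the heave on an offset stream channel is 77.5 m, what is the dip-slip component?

dip-slip = heave / cos(dip) = 77.5 / cos(67.8°) = 205 m

205 m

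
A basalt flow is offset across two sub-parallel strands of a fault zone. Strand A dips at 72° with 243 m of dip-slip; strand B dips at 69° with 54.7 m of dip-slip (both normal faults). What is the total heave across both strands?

94.7 m

heave_A = 243 × cos(72°) = 75.09 m
heave_B = 54.7 × cos(69°) = 19.60 m
total = 75.09 + 19.60 = 94.7 m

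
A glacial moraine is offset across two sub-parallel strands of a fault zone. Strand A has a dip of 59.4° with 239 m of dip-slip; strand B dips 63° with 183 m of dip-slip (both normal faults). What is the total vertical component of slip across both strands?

throw_A = 239 × sin(59.4°) = 205.7 m
throw_B = 183 × sin(63°) = 163.1 m
total = 205.7 + 163.1 = 369 m

369 m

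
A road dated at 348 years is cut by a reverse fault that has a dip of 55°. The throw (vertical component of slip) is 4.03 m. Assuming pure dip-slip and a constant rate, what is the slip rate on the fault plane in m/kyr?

dip-slip = throw / sin(dip) = 4.03 m / sin(55°) = 4.920 m
rate = 4.920 m / 348 years = 0.0141 m/yr = 14.1 m/kyr

14.1 m/kyr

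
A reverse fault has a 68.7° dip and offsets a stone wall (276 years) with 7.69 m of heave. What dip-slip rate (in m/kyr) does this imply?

76.7 m/kyr

dip-slip = heave / cos(dip) = 7.69 m / cos(68.7°) = 21.17 m
rate = 21.17 m / 276 years = 0.0767 m/yr = 76.7 m/kyr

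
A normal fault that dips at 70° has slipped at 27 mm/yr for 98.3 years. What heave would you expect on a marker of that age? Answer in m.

0.908 m

dip-slip = rate × time = 27 mm/yr × 98.3 years = 2.654 m
heave = dip-slip × cos(dip) = 2.654 × cos(70°) = 0.908 m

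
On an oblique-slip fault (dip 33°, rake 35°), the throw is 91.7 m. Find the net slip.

294 m

dip-slip = throw / sin(dip) = 91.7 / sin(33°) = 168.4 m
net slip = dip-slip / sin(rake) = 168.4 / sin(35°) = 294 m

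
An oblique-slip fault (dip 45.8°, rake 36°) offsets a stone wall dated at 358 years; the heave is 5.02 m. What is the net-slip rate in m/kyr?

dip-slip = heave / cos(dip) = 5.02 / cos(45.8°) = 7.201 m
net slip = dip-slip / sin(rake) = 7.201 / sin(36°) = 12.25 m
rate = 12.25 m / 358 years = 0.0342 m/yr = 34.2 m/kyr

34.2 m/kyr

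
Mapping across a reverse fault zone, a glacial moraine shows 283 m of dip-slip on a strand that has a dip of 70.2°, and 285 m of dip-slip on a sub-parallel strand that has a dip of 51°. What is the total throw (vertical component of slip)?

488 m

throw_A = 283 × sin(70.2°) = 266.3 m
throw_B = 285 × sin(51°) = 221.5 m
total = 266.3 + 221.5 = 488 m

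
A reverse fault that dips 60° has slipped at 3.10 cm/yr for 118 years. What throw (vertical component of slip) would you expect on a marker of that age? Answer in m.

dip-slip = rate × time = 3.10 cm/yr × 118 years = 3.658 m
throw = dip-slip × sin(dip) = 3.658 × sin(60°) = 3.17 m

3.17 m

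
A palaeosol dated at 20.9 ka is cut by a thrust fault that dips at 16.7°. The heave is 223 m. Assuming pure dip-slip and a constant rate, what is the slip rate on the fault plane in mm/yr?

dip-slip = heave / cos(dip) = 223 m / cos(16.7°) = 232.8 m
rate = 232.8 m / 20.9 ka = 0.0111 m/yr = 11.1 mm/yr

11.1 mm/yr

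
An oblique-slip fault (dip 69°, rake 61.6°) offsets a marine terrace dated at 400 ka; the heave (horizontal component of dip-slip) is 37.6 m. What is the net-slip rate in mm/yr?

dip-slip = heave / cos(dip) = 37.6 / cos(69°) = 104.9 m
net slip = dip-slip / sin(rake) = 104.9 / sin(61.6°) = 119.3 m
rate = 119.3 m / 400 ka = 0.000298 m/yr = 0.298 mm/yr

0.298 mm/yr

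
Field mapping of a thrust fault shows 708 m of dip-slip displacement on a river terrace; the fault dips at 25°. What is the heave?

642 m

heave = dip-slip × cos(dip) = 708 m × cos(25°) = 642 m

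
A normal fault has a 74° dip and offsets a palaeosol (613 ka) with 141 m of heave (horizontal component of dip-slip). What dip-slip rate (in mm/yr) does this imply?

0.834 mm/yr

dip-slip = heave / cos(dip) = 141 m / cos(74°) = 511.5 m
rate = 511.5 m / 613 ka = 0.000834 m/yr = 0.834 mm/yr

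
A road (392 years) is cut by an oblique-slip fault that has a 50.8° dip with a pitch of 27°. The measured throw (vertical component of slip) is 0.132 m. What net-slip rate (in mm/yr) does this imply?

0.957 mm/yr

dip-slip = throw / sin(dip) = 0.132 / sin(50.8°) = 0.1703 m
net slip = dip-slip / sin(rake) = 0.1703 / sin(27°) = 0.3752 m
rate = 0.3752 m / 392 years = 0.000957 m/yr = 0.957 mm/yr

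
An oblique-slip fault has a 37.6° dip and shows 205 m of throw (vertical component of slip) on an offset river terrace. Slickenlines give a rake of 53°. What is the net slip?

dip-slip = throw / sin(dip) = 205 / sin(37.6°) = 336 m
net slip = dip-slip / sin(rake) = 336 / sin(53°) = 421 m

421 m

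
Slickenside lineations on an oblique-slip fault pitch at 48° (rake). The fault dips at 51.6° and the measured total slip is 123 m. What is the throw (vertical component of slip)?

dip-slip = net slip × sin(rake) = 123 m × sin(48°) = 91.41 m
throw = dip-slip × sin(dip) = 91.41 × sin(51.6°) = 71.6 m

71.6 m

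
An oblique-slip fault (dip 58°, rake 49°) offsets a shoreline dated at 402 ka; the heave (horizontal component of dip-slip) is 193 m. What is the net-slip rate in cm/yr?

dip-slip = heave / cos(dip) = 193 / cos(58°) = 364.2 m
net slip = dip-slip / sin(rake) = 364.2 / sin(49°) = 482.6 m
rate = 482.6 m / 402 ka = 0.00120 m/yr = 0.120 cm/yr

0.120 cm/yr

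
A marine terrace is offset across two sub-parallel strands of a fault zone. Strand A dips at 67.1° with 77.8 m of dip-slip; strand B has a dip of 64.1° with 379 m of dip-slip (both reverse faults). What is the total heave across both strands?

196 m

heave_A = 77.8 × cos(67.1°) = 30.27 m
heave_B = 379 × cos(64.1°) = 165.5 m
total = 30.27 + 165.5 = 196 m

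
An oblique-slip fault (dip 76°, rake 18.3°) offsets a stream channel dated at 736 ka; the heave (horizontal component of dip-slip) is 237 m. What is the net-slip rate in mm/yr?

4.24 mm/yr

dip-slip = heave / cos(dip) = 237 / cos(76°) = 979.7 m
net slip = dip-slip / sin(rake) = 979.7 / sin(18.3°) = 3120 m
rate = 3120 m / 736 ka = 0.00424 m/yr = 4.24 mm/yr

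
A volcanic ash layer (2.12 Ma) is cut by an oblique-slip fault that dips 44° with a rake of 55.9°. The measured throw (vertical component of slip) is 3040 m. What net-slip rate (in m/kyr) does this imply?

2.49 m/kyr

dip-slip = throw / sin(dip) = 3040 / sin(44°) = 4376 m
net slip = dip-slip / sin(rake) = 4376 / sin(55.9°) = 5285 m
rate = 5285 m / 2.12 Ma = 0.00249 m/yr = 2.49 m/kyr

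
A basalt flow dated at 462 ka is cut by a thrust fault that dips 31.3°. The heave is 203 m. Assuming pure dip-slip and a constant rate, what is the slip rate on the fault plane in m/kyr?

0.514 m/kyr

dip-slip = heave / cos(dip) = 203 m / cos(31.3°) = 237.6 m
rate = 237.6 m / 462 ka = 0.000514 m/yr = 0.514 m/kyr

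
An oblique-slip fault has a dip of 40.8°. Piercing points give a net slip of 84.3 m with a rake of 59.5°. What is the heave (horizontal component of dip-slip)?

55 m

dip-slip = net slip × sin(rake) = 84.3 m × sin(59.5°) = 72.64 m
heave = dip-slip × cos(dip) = 72.64 × cos(40.8°) = 55 m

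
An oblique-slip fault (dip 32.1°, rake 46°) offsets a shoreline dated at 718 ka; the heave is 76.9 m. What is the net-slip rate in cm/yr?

0.0176 cm/yr

dip-slip = heave / cos(dip) = 76.9 / cos(32.1°) = 90.78 m
net slip = dip-slip / sin(rake) = 90.78 / sin(46°) = 126.2 m
rate = 126.2 m / 718 ka = 0.000176 m/yr = 0.0176 cm/yr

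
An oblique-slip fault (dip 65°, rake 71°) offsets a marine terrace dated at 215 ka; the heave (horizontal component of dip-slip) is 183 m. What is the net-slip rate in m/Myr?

dip-slip = heave / cos(dip) = 183 / cos(65°) = 433 m
net slip = dip-slip / sin(rake) = 433 / sin(71°) = 458 m
rate = 458 m / 215 ka = 0.00213 m/yr = 2130 m/Myr

2130 m/Myr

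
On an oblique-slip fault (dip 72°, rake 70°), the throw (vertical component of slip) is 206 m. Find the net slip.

dip-slip = throw / sin(dip) = 206 / sin(72°) = 216.6 m
net slip = dip-slip / sin(rake) = 216.6 / sin(70°) = 231 m

231 m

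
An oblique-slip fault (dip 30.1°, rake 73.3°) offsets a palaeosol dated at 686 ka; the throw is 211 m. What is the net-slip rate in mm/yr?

dip-slip = throw / sin(dip) = 211 / sin(30.1°) = 420.7 m
net slip = dip-slip / sin(rake) = 420.7 / sin(73.3°) = 439.3 m
rate = 439.3 m / 686 ka = 0.000640 m/yr = 0.640 mm/yr

0.640 mm/yr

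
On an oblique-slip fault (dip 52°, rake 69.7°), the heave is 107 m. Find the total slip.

185 m

dip-slip = heave / cos(dip) = 107 / cos(52°) = 173.8 m
net slip = dip-slip / sin(rake) = 173.8 / sin(69.7°) = 185 m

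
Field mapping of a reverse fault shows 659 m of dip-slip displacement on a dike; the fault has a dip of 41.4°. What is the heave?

heave = dip-slip × cos(dip) = 659 m × cos(41.4°) = 494 m

494 m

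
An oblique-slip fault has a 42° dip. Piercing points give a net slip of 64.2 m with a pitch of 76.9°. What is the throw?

dip-slip = net slip × sin(rake) = 64.2 m × sin(76.9°) = 62.53 m
throw = dip-slip × sin(dip) = 62.53 × sin(42°) = 41.8 m

41.8 m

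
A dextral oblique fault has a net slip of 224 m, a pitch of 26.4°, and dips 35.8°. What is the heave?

dip-slip = net slip × sin(rake) = 224 m × sin(26.4°) = 99.60 m
heave = dip-slip × cos(dip) = 99.60 × cos(35.8°) = 80.8 m

80.8 m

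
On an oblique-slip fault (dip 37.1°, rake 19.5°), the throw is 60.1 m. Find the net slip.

298 m

dip-slip = throw / sin(dip) = 60.1 / sin(37.1°) = 99.63 m
net slip = dip-slip / sin(rake) = 99.63 / sin(19.5°) = 298 m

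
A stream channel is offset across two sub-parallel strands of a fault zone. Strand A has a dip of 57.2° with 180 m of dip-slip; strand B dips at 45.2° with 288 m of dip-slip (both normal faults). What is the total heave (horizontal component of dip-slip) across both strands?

300 m

heave_A = 180 × cos(57.2°) = 97.51 m
heave_B = 288 × cos(45.2°) = 202.9 m
total = 97.51 + 202.9 = 300 m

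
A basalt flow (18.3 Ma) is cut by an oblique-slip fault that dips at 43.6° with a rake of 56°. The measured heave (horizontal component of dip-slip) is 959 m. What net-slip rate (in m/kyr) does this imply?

0.0873 m/kyr

dip-slip = heave / cos(dip) = 959 / cos(43.6°) = 1324 m
net slip = dip-slip / sin(rake) = 1324 / sin(56°) = 1597 m
rate = 1597 m / 18.3 Ma = 0.0000873 m/yr = 0.0873 m/kyr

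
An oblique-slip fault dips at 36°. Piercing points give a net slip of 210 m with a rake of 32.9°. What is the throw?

dip-slip = net slip × sin(rake) = 210 m × sin(32.9°) = 114.1 m
throw = dip-slip × sin(dip) = 114.1 × sin(36°) = 67 m

67 m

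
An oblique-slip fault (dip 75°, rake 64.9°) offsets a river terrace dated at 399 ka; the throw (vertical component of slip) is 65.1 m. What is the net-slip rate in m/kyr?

dip-slip = throw / sin(dip) = 65.1 / sin(75°) = 67.40 m
net slip = dip-slip / sin(rake) = 67.40 / sin(64.9°) = 74.42 m
rate = 74.42 m / 399 ka = 0.000187 m/yr = 0.187 m/kyr

0.187 m/kyr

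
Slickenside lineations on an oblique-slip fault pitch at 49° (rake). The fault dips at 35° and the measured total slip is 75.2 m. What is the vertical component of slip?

dip-slip = net slip × sin(rake) = 75.2 m × sin(49°) = 56.75 m
throw = dip-slip × sin(dip) = 56.75 × sin(35°) = 32.6 m

32.6 m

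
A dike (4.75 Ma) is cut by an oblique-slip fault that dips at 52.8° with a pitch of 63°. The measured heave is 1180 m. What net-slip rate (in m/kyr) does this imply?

dip-slip = heave / cos(dip) = 1180 / cos(52.8°) = 1952 m
net slip = dip-slip / sin(rake) = 1952 / sin(63°) = 2190 m
rate = 2190 m / 4.75 Ma = 0.000461 m/yr = 0.461 m/kyr

0.461 m/kyr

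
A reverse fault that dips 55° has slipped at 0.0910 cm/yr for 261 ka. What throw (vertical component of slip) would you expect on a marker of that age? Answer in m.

195 m

dip-slip = rate × time = 0.0910 cm/yr × 261 ka = 237.5 m
throw = dip-slip × sin(dip) = 237.5 × sin(55°) = 195 m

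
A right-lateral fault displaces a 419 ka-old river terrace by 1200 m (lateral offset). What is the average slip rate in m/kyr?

rate = 1200 m / 419 ka = 0.00286 m/yr = 2.86 m/kyr

2.86 m/kyr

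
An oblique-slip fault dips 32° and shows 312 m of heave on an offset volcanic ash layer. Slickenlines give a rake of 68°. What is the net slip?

397 m

dip-slip = heave / cos(dip) = 312 / cos(32°) = 367.9 m
net slip = dip-slip / sin(rake) = 367.9 / sin(68°) = 397 m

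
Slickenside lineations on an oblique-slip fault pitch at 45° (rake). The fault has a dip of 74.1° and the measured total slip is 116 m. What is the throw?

78.9 m

dip-slip = net slip × sin(rake) = 116 m × sin(45°) = 82.02 m
throw = dip-slip × sin(dip) = 82.02 × sin(74.1°) = 78.9 m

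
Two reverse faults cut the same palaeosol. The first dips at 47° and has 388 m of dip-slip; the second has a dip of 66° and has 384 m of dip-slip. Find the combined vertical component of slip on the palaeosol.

throw_A = 388 × sin(47°) = 283.8 m
throw_B = 384 × sin(66°) = 350.8 m
total = 283.8 + 350.8 = 635 m

635 m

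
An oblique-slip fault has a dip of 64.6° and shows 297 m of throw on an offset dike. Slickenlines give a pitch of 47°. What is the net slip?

dip-slip = throw / sin(dip) = 297 / sin(64.6°) = 328.8 m
net slip = dip-slip / sin(rake) = 328.8 / sin(47°) = 450 m

450 m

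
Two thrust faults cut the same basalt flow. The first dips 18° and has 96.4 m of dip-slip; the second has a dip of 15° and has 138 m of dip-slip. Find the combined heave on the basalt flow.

225 m

heave_A = 96.4 × cos(18°) = 91.68 m
heave_B = 138 × cos(15°) = 133.3 m
total = 91.68 + 133.3 = 225 m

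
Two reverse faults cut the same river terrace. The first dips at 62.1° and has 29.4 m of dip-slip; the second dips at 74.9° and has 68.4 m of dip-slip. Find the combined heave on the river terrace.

31.6 m

heave_A = 29.4 × cos(62.1°) = 13.76 m
heave_B = 68.4 × cos(74.9°) = 17.82 m
total = 13.76 + 17.82 = 31.6 m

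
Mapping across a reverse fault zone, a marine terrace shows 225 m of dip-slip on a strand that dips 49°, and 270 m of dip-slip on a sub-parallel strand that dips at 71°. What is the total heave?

heave_A = 225 × cos(49°) = 147.6 m
heave_B = 270 × cos(71°) = 87.90 m
total = 147.6 + 87.90 = 236 m

236 m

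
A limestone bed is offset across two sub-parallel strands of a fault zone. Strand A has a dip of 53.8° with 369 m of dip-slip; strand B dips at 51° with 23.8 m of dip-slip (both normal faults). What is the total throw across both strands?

316 m

throw_A = 369 × sin(53.8°) = 297.8 m
throw_B = 23.8 × sin(51°) = 18.50 m
total = 297.8 + 18.50 = 316 m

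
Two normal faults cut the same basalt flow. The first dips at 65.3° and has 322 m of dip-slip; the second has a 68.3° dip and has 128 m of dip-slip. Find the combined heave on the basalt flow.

heave_A = 322 × cos(65.3°) = 134.6 m
heave_B = 128 × cos(68.3°) = 47.33 m
total = 134.6 + 47.33 = 182 m

182 m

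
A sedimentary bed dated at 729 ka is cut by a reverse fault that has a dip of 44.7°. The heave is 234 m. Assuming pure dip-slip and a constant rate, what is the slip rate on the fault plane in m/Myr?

dip-slip = heave / cos(dip) = 234 m / cos(44.7°) = 329.2 m
rate = 329.2 m / 729 ka = 0.000452 m/yr = 452 m/Myr

452 m/Myr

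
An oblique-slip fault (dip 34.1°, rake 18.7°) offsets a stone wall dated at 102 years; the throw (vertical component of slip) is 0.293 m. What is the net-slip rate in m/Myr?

16000 m/Myr

dip-slip = throw / sin(dip) = 0.293 / sin(34.1°) = 0.5226 m
net slip = dip-slip / sin(rake) = 0.5226 / sin(18.7°) = 1.630 m
rate = 1.630 m / 102 years = 0.0160 m/yr = 16000 m/Myr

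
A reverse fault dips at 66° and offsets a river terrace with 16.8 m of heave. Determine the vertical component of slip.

throw = heave × tan(dip) = 16.8 × tan(66°) = 37.7 m

37.7 m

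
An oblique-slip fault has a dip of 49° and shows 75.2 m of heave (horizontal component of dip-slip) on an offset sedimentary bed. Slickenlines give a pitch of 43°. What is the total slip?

dip-slip = heave / cos(dip) = 75.2 / cos(49°) = 114.6 m
net slip = dip-slip / sin(rake) = 114.6 / sin(43°) = 168 m

168 m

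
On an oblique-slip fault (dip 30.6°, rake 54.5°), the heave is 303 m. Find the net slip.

432 m

dip-slip = heave / cos(dip) = 303 / cos(30.6°) = 352 m
net slip = dip-slip / sin(rake) = 352 / sin(54.5°) = 432 m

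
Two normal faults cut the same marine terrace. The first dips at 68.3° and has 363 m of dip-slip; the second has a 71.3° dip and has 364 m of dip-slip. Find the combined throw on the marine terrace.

682 m

throw_A = 363 × sin(68.3°) = 337.3 m
throw_B = 364 × sin(71.3°) = 344.8 m
total = 337.3 + 344.8 = 682 m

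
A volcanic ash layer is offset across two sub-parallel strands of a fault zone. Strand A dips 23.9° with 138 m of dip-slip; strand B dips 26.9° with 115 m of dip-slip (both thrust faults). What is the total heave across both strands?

229 m

heave_A = 138 × cos(23.9°) = 126.2 m
heave_B = 115 × cos(26.9°) = 102.6 m
total = 126.2 + 102.6 = 229 m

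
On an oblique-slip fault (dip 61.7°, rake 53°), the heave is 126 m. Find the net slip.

dip-slip = heave / cos(dip) = 126 / cos(61.7°) = 265.8 m
net slip = dip-slip / sin(rake) = 265.8 / sin(53°) = 333 m

333 m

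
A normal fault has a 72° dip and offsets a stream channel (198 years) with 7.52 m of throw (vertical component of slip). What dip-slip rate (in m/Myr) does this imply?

dip-slip = throw / sin(dip) = 7.52 m / sin(72°) = 7.907 m
rate = 7.907 m / 198 years = 0.0399 m/yr = 39900 m/Myr

39900 m/Myr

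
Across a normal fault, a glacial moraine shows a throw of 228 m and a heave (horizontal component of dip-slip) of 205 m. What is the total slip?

307 m

net slip = √(throw² + heave²) = √(228² + 205²) = 307 m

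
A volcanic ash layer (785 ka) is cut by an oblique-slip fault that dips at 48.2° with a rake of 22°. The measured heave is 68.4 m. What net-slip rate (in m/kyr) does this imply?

0.349 m/kyr

dip-slip = heave / cos(dip) = 68.4 / cos(48.2°) = 102.6 m
net slip = dip-slip / sin(rake) = 102.6 / sin(22°) = 273.9 m
rate = 273.9 m / 785 ka = 0.000349 m/yr = 0.349 m/kyr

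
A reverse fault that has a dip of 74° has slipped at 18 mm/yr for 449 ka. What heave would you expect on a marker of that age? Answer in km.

2.23 km

dip-slip = rate × time = 18 mm/yr × 449 ka = 8082 m
heave = dip-slip × cos(dip) = 8082 × cos(74°) = 2230 m = 2.23 km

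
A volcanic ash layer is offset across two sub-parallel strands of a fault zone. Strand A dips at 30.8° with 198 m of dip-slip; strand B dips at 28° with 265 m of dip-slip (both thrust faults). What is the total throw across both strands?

throw_A = 198 × sin(30.8°) = 101.4 m
throw_B = 265 × sin(28°) = 124.4 m
total = 101.4 + 124.4 = 226 m

226 m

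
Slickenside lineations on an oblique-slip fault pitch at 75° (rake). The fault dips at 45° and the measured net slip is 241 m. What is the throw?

dip-slip = net slip × sin(rake) = 241 m × sin(75°) = 232.8 m
throw = dip-slip × sin(dip) = 232.8 × sin(45°) = 165 m

165 m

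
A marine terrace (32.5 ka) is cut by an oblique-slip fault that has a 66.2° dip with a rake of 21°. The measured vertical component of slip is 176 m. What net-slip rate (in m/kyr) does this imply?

dip-slip = throw / sin(dip) = 176 / sin(66.2°) = 192.4 m
net slip = dip-slip / sin(rake) = 192.4 / sin(21°) = 536.8 m
rate = 536.8 m / 32.5 ka = 0.0165 m/yr = 16.5 m/kyr

16.5 m/kyr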